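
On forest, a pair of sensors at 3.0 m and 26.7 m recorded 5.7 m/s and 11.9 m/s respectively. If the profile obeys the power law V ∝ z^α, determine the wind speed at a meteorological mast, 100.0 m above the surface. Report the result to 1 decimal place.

First find α: α = ln(V₂/V₁)/ln(z₂/z₁) = ln(11.9/5.7)/ln(26.7/3.0) = 0.73607/2.18605 = 0.3367
Extrapolate from 26.7 m to 100.0 m: V₃ = 11.9 × (100.0/26.7)^0.3367 = 11.9 × 1.5599 = 18.5630 m/s

18.6 m/s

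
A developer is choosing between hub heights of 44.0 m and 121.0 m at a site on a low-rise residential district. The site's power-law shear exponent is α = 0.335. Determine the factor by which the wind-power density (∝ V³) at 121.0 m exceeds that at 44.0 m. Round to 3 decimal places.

Speed ratio: V_B/V_A = (z_B/z_A)^α = (121.0/44.0)^0.335 = (2.7500)^0.335 = 1.40338
Power-density ratio: P_B/P_A = (V_B/V_A)³ = (1.40338)³ = 2.76394

2.764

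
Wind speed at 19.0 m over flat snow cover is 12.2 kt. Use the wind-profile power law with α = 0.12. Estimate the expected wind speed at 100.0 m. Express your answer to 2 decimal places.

14.89 kt

Power-law profile: V₂ = V₁ · (z₂/z₁)^α
V₂ = 12.2 × (100.0/19.0)^0.12 = 12.2 × (5.2632)^0.12
    = 12.2 × 1.2205 = 14.8905 kt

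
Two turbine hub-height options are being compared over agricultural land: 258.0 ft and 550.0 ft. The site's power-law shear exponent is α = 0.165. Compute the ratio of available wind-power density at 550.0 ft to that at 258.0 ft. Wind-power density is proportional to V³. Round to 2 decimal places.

1.45

Speed ratio: V_B/V_A = (z_B/z_A)^α = (550.0/258.0)^0.165 = (2.1318)^0.165 = 1.13303
Power-density ratio: P_B/P_A = (V_B/V_A)³ = (1.13303)³ = 1.45455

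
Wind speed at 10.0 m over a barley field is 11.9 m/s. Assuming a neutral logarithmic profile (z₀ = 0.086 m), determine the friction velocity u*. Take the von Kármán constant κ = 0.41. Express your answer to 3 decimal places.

u* ≈ 1.026 m/s

Log law: V(z) = (u*/κ) · ln(z/z₀) ⇒ u* = κ · V / ln(z/z₀)
u* = 0.41 × 11.9 / ln(10.0/0.086) = 0.41 × 11.9 / 4.7560
   = 4.8790 / 4.7560 = 1.0259 m/s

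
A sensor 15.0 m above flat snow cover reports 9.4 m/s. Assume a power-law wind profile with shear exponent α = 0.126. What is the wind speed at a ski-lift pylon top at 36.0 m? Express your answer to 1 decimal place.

Power-law profile: V₂ = V₁ · (z₂/z₁)^α
V₂ = 9.4 × (36.0/15.0)^0.126 = 9.4 × (2.4000)^0.126
    = 9.4 × 1.1166 = 10.4963 m/s

10.5 m/s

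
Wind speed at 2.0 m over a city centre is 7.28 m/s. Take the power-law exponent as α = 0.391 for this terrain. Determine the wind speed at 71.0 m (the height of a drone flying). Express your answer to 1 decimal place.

29.4 m/s

Power-law profile: V₂ = V₁ · (z₂/z₁)^α
V₂ = 7.28 × (71.0/2.0)^0.391 = 7.28 × (35.5000)^0.391
    = 7.28 × 4.0377 = 29.3948 m/s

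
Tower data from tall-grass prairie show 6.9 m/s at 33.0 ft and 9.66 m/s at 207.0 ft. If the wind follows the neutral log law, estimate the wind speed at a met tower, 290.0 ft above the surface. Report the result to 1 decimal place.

Log law: V ∝ ln(z/z₀). From the pair, with r = V₁/V₂ = 0.71429,
ln z₀ = (ln z₁ − r·ln z₂)/(1 − r) = (3.4965 − 0.71429×5.3327)/0.28571 = -1.0940 → z₀ = 0.3349 ft
V₃ = V₁ · ln(z₃/z₀)/ln(z₁/z₀) = 6.9 × 6.7639/4.5905 = 10.1668 m/s

10.2 m/s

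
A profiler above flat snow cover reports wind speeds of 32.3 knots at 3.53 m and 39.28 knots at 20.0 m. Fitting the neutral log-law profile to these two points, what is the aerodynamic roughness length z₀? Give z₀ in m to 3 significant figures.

z₀ ≈ 0.00115 m

Log law: V(z) ∝ ln(z/z₀). With r = V₁/V₂ = 32.3/39.28 = 0.82230,
r · ln(z₂/z₀) = ln(z₁/z₀) ⇒ ln z₀ = (ln z₁ − r·ln z₂)/(1 − r)
ln z₀ = (1.26130 − 0.82230×2.99573) / 0.17770 = -6.7648
z₀ = exp(-6.7648) = 0.001154 m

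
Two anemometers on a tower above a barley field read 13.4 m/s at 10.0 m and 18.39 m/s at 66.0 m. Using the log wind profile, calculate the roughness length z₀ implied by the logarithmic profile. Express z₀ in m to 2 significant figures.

z₀ ≈ 0.063 m

Log law: V(z) ∝ ln(z/z₀). With r = V₁/V₂ = 13.4/18.39 = 0.72866,
r · ln(z₂/z₀) = ln(z₁/z₀) ⇒ ln z₀ = (ln z₁ − r·ln z₂)/(1 − r)
ln z₀ = (2.30259 − 0.72866×4.18965) / 0.27134 = -2.7649
z₀ = exp(-2.7649) = 0.06298 m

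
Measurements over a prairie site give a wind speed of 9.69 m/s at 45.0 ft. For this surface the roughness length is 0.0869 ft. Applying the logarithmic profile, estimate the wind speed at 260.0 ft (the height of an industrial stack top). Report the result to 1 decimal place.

12.4 m/s

Log law: V(z) ∝ ln(z/z₀), so V₂/V₁ = ln(z₂/z₀) / ln(z₁/z₀).
ln(260.0/0.0869) = 8.0037, ln(45.0/0.0869) = 6.2497
V₂ = 9.69 × 8.0037/6.2497 = 9.69 × 1.2807 = 12.4096 m/s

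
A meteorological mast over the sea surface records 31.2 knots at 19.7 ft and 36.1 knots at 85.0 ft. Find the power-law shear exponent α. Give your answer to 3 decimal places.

α ≈ 0.100

Power law: V₂/V₁ = (z₂/z₁)^α ⇒ α = ln(V₂/V₁) / ln(z₂/z₁)
α = ln(36.1/31.2) / ln(85.0/19.7) = ln(1.1571) / ln(4.3147)
  = 0.14587 / 1.46203 = 0.09978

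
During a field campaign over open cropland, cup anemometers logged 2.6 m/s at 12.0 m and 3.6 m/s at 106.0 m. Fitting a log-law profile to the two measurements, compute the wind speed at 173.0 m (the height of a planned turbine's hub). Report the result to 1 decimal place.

3.8 m/s

Log law: V ∝ ln(z/z₀). From the pair, with r = V₁/V₂ = 0.72222,
ln z₀ = (ln z₁ − r·ln z₂)/(1 − r) = (2.4849 − 0.72222×4.6634)/0.27778 = -3.1793 → z₀ = 0.04162 m
V₃ = V₁ · ln(z₃/z₀)/ln(z₁/z₀) = 2.6 × 8.3326/5.6642 = 3.8249 m/s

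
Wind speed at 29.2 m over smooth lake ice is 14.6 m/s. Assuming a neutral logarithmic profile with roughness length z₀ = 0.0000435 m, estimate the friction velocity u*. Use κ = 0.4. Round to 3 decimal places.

Log law: V(z) = (u*/κ) · ln(z/z₀) ⇒ u* = κ · V / ln(z/z₀)
u* = 0.4 × 14.6 / ln(29.2/0.0000435) = 0.4 × 14.6 / 13.4169
   = 5.8400 / 13.4169 = 0.4353 m/s

u* ≈ 0.435 m/s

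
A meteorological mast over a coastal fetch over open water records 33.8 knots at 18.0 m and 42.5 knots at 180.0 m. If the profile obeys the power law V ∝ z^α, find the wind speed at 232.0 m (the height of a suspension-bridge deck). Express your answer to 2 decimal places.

First find α: α = ln(V₂/V₁)/ln(z₂/z₁) = ln(42.5/33.8)/ln(180.0/18.0) = 0.22904/2.30259 = 0.0995
Extrapolate from 180.0 m to 232.0 m: V₃ = 42.5 × (232.0/180.0)^0.0995 = 42.5 × 1.0256 = 43.5865 knots

43.59 knots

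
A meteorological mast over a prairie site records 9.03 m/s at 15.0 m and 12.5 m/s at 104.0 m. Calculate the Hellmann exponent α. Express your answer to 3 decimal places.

α ≈ 0.168

Power law: V₂/V₁ = (z₂/z₁)^α ⇒ α = ln(V₂/V₁) / ln(z₂/z₁)
α = ln(12.5/9.03) / ln(104.0/15.0) = ln(1.3843) / ln(6.9333)
  = 0.32518 / 1.93634 = 0.16793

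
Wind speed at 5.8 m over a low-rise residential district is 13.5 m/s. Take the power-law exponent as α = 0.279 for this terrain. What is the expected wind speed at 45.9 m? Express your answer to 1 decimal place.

24.0 m/s

Power-law profile: V₂ = V₁ · (z₂/z₁)^α
V₂ = 13.5 × (45.9/5.8)^0.279 = 13.5 × (7.9138)^0.279
    = 13.5 × 1.7809 = 24.0427 m/s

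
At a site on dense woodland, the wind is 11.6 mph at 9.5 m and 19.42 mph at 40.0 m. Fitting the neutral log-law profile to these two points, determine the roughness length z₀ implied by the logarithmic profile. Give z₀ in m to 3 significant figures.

z₀ ≈ 1.13 m

Log law: V(z) ∝ ln(z/z₀). With r = V₁/V₂ = 11.6/19.42 = 0.59732,
r · ln(z₂/z₀) = ln(z₁/z₀) ⇒ ln z₀ = (ln z₁ − r·ln z₂)/(1 − r)
ln z₀ = (2.25129 − 0.59732×3.68888) / 0.40268 = 0.1188
z₀ = exp(0.1188) = 1.126 m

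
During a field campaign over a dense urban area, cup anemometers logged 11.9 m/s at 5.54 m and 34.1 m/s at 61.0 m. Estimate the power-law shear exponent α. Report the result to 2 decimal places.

Power law: V₂/V₁ = (z₂/z₁)^α ⇒ α = ln(V₂/V₁) / ln(z₂/z₁)
α = ln(34.1/11.9) / ln(61.0/5.54) = ln(2.8655) / ln(11.0108)
  = 1.05276 / 2.39888 = 0.43885

α ≈ 0.44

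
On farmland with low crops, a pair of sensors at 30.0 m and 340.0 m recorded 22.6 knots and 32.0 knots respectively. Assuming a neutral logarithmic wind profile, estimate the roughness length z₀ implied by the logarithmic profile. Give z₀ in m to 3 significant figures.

Log law: V(z) ∝ ln(z/z₀). With r = V₁/V₂ = 22.6/32.0 = 0.70625,
r · ln(z₂/z₀) = ln(z₁/z₀) ⇒ ln z₀ = (ln z₁ − r·ln z₂)/(1 − r)
ln z₀ = (3.40120 − 0.70625×5.82895) / 0.29375 = -2.4357
z₀ = exp(-2.4357) = 0.08753 m

z₀ ≈ 0.0875 m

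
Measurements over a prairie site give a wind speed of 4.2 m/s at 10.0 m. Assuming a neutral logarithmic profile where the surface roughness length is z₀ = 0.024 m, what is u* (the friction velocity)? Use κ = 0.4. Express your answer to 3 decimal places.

Log law: V(z) = (u*/κ) · ln(z/z₀) ⇒ u* = κ · V / ln(z/z₀)
u* = 0.4 × 4.2 / ln(10.0/0.024) = 0.4 × 4.2 / 6.0323
   = 1.6800 / 6.0323 = 0.2785 m/s

u* ≈ 0.279 m/s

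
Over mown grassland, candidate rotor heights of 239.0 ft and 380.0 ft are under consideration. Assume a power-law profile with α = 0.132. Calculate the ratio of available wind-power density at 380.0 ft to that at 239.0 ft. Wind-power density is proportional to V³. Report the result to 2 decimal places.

1.20

Speed ratio: V_B/V_A = (z_B/z_A)^α = (380.0/239.0)^0.132 = (1.5900)^0.132 = 1.06312
Power-density ratio: P_B/P_A = (V_B/V_A)³ = (1.06312)³ = 1.20157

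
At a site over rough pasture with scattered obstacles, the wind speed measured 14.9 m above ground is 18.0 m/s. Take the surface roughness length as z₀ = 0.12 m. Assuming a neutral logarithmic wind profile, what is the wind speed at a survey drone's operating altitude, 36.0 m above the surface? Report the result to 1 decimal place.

21.3 m/s

Log law: V(z) ∝ ln(z/z₀), so V₂/V₁ = ln(z₂/z₀) / ln(z₁/z₀).
ln(36.0/0.12) = 5.7038, ln(14.9/0.12) = 4.8216
V₂ = 18.0 × 5.7038/4.8216 = 18.0 × 1.1830 = 21.2933 m/s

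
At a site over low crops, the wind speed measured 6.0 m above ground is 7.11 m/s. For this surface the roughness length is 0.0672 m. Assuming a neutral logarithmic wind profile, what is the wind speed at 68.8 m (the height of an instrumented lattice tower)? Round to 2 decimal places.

10.97 m/s

Log law: V(z) ∝ ln(z/z₀), so V₂/V₁ = ln(z₂/z₀) / ln(z₁/z₀).
ln(68.8/0.0672) = 6.9313, ln(6.0/0.0672) = 4.4918
V₂ = 7.11 × 6.9313/4.4918 = 7.11 × 1.5431 = 10.9713 m/s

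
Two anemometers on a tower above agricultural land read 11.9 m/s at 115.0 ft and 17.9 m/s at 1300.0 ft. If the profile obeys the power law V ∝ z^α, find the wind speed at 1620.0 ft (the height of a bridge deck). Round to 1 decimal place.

First find α: α = ln(V₂/V₁)/ln(z₂/z₁) = ln(17.9/11.9)/ln(1300.0/115.0) = 0.40826/2.42519 = 0.1683
Extrapolate from 1300.0 ft to 1620.0 ft: V₃ = 17.9 × (1620.0/1300.0)^0.1683 = 17.9 × 1.0377 = 18.5756 m/s

18.6 m/s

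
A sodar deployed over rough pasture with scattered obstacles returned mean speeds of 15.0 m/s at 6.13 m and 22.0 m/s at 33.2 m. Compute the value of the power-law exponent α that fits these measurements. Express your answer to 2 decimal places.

Power law: V₂/V₁ = (z₂/z₁)^α ⇒ α = ln(V₂/V₁) / ln(z₂/z₁)
α = ln(22.0/15.0) / ln(33.2/6.13) = ln(1.4667) / ln(5.4160)
  = 0.38299 / 1.68936 = 0.22671

α ≈ 0.23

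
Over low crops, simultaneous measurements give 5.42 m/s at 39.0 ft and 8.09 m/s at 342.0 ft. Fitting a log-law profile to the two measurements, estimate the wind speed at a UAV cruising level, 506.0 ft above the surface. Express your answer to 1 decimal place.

Log law: V ∝ ln(z/z₀). From the pair, with r = V₁/V₂ = 0.66996,
ln z₀ = (ln z₁ − r·ln z₂)/(1 − r) = (3.6636 − 0.66996×5.8348)/0.33004 = -0.7440 → z₀ = 0.4752 ft
V₃ = V₁ · ln(z₃/z₀)/ln(z₁/z₀) = 5.42 × 6.9705/4.4076 = 8.5717 m/s

8.6 m/s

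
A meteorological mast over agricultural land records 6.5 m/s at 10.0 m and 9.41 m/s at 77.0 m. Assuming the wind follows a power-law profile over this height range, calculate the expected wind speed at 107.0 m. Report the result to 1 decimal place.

First find α: α = ln(V₂/V₁)/ln(z₂/z₁) = ln(9.41/6.5)/ln(77.0/10.0) = 0.36997/2.04122 = 0.1812
Extrapolate from 77.0 m to 107.0 m: V₃ = 9.41 × (107.0/77.0)^0.1812 = 9.41 × 1.0614 = 9.9882 m/s

10.0 m/s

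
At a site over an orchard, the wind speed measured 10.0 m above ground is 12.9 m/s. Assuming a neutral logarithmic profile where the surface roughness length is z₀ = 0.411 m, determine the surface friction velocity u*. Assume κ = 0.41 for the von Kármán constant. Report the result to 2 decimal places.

Log law: V(z) = (u*/κ) · ln(z/z₀) ⇒ u* = κ · V / ln(z/z₀)
u* = 0.41 × 12.9 / ln(10.0/0.411) = 0.41 × 12.9 / 3.1917
   = 5.2890 / 3.1917 = 1.6571 m/s

u* ≈ 1.66 m/s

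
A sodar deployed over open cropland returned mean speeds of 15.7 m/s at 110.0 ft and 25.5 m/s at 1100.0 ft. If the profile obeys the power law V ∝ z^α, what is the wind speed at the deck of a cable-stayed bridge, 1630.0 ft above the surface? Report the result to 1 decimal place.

27.7 m/s

First find α: α = ln(V₂/V₁)/ln(z₂/z₁) = ln(25.5/15.7)/ln(1100.0/110.0) = 0.48502/2.30259 = 0.2106
Extrapolate from 1100.0 ft to 1630.0 ft: V₃ = 25.5 × (1630.0/1100.0)^0.2106 = 25.5 × 1.0864 = 27.7023 m/s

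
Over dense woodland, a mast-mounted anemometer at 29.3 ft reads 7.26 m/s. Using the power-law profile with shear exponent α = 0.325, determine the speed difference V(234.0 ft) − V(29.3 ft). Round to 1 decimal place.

7.0 m/s

Power law: V₂ = V₁ · (z₂/z₁)^α = 7.26 × (7.9863)^0.325 = 14.2626 m/s
ΔV = 14.2626 − 7.26 = 7.0026 m/s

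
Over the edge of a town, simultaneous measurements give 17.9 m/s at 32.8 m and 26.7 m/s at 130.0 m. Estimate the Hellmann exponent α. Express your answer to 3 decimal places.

α ≈ 0.290

Power law: V₂/V₁ = (z₂/z₁)^α ⇒ α = ln(V₂/V₁) / ln(z₂/z₁)
α = ln(26.7/17.9) / ln(130.0/32.8) = ln(1.4916) / ln(3.9634)
  = 0.39986 / 1.37711 = 0.29036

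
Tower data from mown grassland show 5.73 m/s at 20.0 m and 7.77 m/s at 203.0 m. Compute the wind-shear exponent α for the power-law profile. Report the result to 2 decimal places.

Power law: V₂/V₁ = (z₂/z₁)^α ⇒ α = ln(V₂/V₁) / ln(z₂/z₁)
α = ln(7.77/5.73) / ln(203.0/20.0) = ln(1.3560) / ln(10.1500)
  = 0.30455 / 2.31747 = 0.13142

α ≈ 0.13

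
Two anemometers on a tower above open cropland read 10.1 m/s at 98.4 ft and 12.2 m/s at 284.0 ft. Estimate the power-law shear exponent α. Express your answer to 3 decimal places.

Power law: V₂/V₁ = (z₂/z₁)^α ⇒ α = ln(V₂/V₁) / ln(z₂/z₁)
α = ln(12.2/10.1) / ln(284.0/98.4) = ln(1.2079) / ln(2.8862)
  = 0.18890 / 1.05993 = 0.17822

α ≈ 0.178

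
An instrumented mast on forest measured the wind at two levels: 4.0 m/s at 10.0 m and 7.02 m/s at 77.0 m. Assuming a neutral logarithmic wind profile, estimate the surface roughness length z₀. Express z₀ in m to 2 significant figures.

z₀ ≈ 0.67 m

Log law: V(z) ∝ ln(z/z₀). With r = V₁/V₂ = 4.0/7.02 = 0.56980,
r · ln(z₂/z₀) = ln(z₁/z₀) ⇒ ln z₀ = (ln z₁ − r·ln z₂)/(1 − r)
ln z₀ = (2.30259 − 0.56980×4.34381) / 0.43020 = -0.4010
z₀ = exp(-0.4010) = 0.6696 m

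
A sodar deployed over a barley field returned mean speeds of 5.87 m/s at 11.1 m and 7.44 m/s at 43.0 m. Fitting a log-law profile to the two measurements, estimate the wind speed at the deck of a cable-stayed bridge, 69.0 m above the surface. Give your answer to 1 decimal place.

8.0 m/s

Log law: V ∝ ln(z/z₀). From the pair, with r = V₁/V₂ = 0.78898,
ln z₀ = (ln z₁ − r·ln z₂)/(1 − r) = (2.4069 − 0.78898×3.7612)/0.21102 = -2.6564 → z₀ = 0.07020 m
V₃ = V₁ · ln(z₃/z₀)/ln(z₁/z₀) = 5.87 × 6.8905/5.0634 = 7.9882 m/s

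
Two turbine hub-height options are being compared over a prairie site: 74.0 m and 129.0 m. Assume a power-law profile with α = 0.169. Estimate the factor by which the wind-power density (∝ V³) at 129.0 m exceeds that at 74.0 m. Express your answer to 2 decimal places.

Speed ratio: V_B/V_A = (z_B/z_A)^α = (129.0/74.0)^0.169 = (1.7432)^0.169 = 1.09847
Power-density ratio: P_B/P_A = (V_B/V_A)³ = (1.09847)³ = 1.32547

1.33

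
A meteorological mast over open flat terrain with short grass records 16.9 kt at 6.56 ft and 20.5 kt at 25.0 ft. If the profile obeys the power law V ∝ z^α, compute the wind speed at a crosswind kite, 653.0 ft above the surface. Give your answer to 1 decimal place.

32.8 kt

First find α: α = ln(V₂/V₁)/ln(z₂/z₁) = ln(20.5/16.9)/ln(25.0/6.56) = 0.19311/1.33789 = 0.1443
Extrapolate from 25.0 ft to 653.0 ft: V₃ = 20.5 × (653.0/25.0)^0.1443 = 20.5 × 1.6015 = 32.8307 kt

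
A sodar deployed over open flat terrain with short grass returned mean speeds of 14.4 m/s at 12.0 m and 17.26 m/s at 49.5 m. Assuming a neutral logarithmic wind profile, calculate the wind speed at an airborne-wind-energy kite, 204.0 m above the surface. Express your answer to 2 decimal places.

Log law: V ∝ ln(z/z₀). From the pair, with r = V₁/V₂ = 0.83430,
ln z₀ = (ln z₁ − r·ln z₂)/(1 − r) = (2.4849 − 0.83430×3.9020)/0.16570 = -4.6500 → z₀ = 0.009562 m
V₃ = V₁ · ln(z₃/z₀)/ln(z₁/z₀) = 14.4 × 9.9681/7.1349 = 20.1181 m/s

20.12 m/s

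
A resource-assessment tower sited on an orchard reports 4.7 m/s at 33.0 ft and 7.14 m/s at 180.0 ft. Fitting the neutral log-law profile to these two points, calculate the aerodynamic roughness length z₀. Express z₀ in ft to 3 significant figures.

z₀ ≈ 1.26 ft

Log law: V(z) ∝ ln(z/z₀). With r = V₁/V₂ = 4.7/7.14 = 0.65826,
r · ln(z₂/z₀) = ln(z₁/z₀) ⇒ ln z₀ = (ln z₁ − r·ln z₂)/(1 − r)
ln z₀ = (3.49651 − 0.65826×5.19296) / 0.34174 = 0.2288
z₀ = exp(0.2288) = 1.257 ft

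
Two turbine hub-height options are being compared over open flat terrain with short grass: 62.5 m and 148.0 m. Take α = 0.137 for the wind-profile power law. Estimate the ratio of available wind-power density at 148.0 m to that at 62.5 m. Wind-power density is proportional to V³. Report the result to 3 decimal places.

Speed ratio: V_B/V_A = (z_B/z_A)^α = (148.0/62.5)^0.137 = (2.3680)^0.137 = 1.12536
Power-density ratio: P_B/P_A = (V_B/V_A)³ = (1.12536)³ = 1.42518

1.425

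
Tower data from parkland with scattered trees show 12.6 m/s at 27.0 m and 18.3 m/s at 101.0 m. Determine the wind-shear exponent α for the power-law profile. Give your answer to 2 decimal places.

α ≈ 0.28

Power law: V₂/V₁ = (z₂/z₁)^α ⇒ α = ln(V₂/V₁) / ln(z₂/z₁)
α = ln(18.3/12.6) / ln(101.0/27.0) = ln(1.4524) / ln(3.7407)
  = 0.37320 / 1.31928 = 0.28288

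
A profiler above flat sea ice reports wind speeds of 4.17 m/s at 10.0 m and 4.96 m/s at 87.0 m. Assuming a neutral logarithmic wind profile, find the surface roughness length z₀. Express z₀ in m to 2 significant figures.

z₀ ≈ 0.00011 m

Log law: V(z) ∝ ln(z/z₀). With r = V₁/V₂ = 4.17/4.96 = 0.84073,
r · ln(z₂/z₀) = ln(z₁/z₀) ⇒ ln z₀ = (ln z₁ − r·ln z₂)/(1 − r)
ln z₀ = (2.30259 − 0.84073×4.46591) / 0.15927 = -9.1165
z₀ = exp(-9.1165) = 0.0001098 m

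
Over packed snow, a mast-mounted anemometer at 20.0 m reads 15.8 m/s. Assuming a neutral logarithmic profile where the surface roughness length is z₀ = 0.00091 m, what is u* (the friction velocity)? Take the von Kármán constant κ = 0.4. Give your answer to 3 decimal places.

Log law: V(z) = (u*/κ) · ln(z/z₀) ⇒ u* = κ · V / ln(z/z₀)
u* = 0.4 × 15.8 / ln(20.0/0.00091) = 0.4 × 15.8 / 9.9978
   = 6.3200 / 9.9978 = 0.6321 m/s

u* ≈ 0.632 m/s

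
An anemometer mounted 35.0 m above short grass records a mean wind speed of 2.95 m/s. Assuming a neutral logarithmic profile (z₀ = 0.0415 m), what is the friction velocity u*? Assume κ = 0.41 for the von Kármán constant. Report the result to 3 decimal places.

u* ≈ 0.180 m/s

Log law: V(z) = (u*/κ) · ln(z/z₀) ⇒ u* = κ · V / ln(z/z₀)
u* = 0.41 × 2.95 / ln(35.0/0.0415) = 0.41 × 2.95 / 6.7374
   = 1.2095 / 6.7374 = 0.1795 m/s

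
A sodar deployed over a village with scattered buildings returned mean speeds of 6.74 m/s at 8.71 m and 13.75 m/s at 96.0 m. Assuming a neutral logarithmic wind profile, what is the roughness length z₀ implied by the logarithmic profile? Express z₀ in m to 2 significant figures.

z₀ ≈ 0.87 m

Log law: V(z) ∝ ln(z/z₀). With r = V₁/V₂ = 6.74/13.75 = 0.49018,
r · ln(z₂/z₀) = ln(z₁/z₀) ⇒ ln z₀ = (ln z₁ − r·ln z₂)/(1 − r)
ln z₀ = (2.16447 − 0.49018×4.56435) / 0.50982 = -0.1430
z₀ = exp(-0.1430) = 0.8668 m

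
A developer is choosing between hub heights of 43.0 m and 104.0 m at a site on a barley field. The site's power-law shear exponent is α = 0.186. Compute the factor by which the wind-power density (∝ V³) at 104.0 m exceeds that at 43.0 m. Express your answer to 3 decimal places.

Speed ratio: V_B/V_A = (z_B/z_A)^α = (104.0/43.0)^0.186 = (2.4186)^0.186 = 1.17854
Power-density ratio: P_B/P_A = (V_B/V_A)³ = (1.17854)³ = 1.63693

1.637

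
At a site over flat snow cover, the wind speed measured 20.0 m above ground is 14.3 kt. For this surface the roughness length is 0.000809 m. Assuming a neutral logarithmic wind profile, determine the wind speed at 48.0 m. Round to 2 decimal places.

Log law: V(z) ∝ ln(z/z₀), so V₂/V₁ = ln(z₂/z₀) / ln(z₁/z₀).
ln(48.0/0.000809) = 10.9909, ln(20.0/0.000809) = 10.1154
V₂ = 14.3 × 10.9909/10.1154 = 14.3 × 1.0865 = 15.5376 kt

15.54 kt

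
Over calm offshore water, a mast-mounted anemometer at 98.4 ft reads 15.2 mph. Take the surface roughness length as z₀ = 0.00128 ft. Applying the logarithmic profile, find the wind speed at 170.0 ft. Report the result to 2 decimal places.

15.94 mph

Log law: V(z) ∝ ln(z/z₀), so V₂/V₁ = ln(z₂/z₀) / ln(z₁/z₀).
ln(170.0/0.00128) = 11.7967, ln(98.4/0.00128) = 11.2499
V₂ = 15.2 × 11.7967/11.2499 = 15.2 × 1.0486 = 15.9387 mph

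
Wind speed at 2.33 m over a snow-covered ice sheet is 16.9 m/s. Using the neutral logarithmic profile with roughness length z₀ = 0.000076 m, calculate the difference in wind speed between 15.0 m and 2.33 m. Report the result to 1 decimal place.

3.0 m/s

Log law: V₂ = V₁ · ln(z₂/z₀)/ln(z₁/z₀) = 16.9 × 12.1928/10.3306 = 19.9464 m/s
ΔV = 19.9464 − 16.9 = 3.0464 m/s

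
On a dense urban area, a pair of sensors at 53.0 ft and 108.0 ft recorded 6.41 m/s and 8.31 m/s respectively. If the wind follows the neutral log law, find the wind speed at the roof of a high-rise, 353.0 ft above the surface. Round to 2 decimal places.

Log law: V ∝ ln(z/z₀). From the pair, with r = V₁/V₂ = 0.77136,
ln z₀ = (ln z₁ − r·ln z₂)/(1 − r) = (3.9703 − 0.77136×4.6821)/0.22864 = 1.5688 → z₀ = 4.801 ft
V₃ = V₁ · ln(z₃/z₀)/ln(z₁/z₀) = 6.41 × 4.2977/2.4015 = 11.4712 m/s

11.47 m/s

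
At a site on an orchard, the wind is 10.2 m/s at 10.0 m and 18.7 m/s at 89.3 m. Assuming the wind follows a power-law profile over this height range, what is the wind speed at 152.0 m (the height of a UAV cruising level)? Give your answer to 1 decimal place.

First find α: α = ln(V₂/V₁)/ln(z₂/z₁) = ln(18.7/10.2)/ln(89.3/10.0) = 0.60614/2.18942 = 0.2768
Extrapolate from 89.3 m to 152.0 m: V₃ = 18.7 × (152.0/89.3)^0.2768 = 18.7 × 1.1586 = 21.6666 m/s

21.7 m/s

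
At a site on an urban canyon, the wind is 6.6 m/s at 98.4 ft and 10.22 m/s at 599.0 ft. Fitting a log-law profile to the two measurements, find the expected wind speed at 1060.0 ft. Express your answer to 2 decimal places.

11.36 m/s

Log law: V ∝ ln(z/z₀). From the pair, with r = V₁/V₂ = 0.64579,
ln z₀ = (ln z₁ − r·ln z₂)/(1 − r) = (4.5890 − 0.64579×6.3953)/0.35421 = 1.2959 → z₀ = 3.654 ft
V₃ = V₁ · ln(z₃/z₀)/ln(z₁/z₀) = 6.6 × 5.6701/3.2931 = 11.3639 m/s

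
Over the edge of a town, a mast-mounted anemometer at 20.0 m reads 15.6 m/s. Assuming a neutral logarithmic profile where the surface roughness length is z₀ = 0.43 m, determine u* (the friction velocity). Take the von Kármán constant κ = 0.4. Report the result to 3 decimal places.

Log law: V(z) = (u*/κ) · ln(z/z₀) ⇒ u* = κ · V / ln(z/z₀)
u* = 0.4 × 15.6 / ln(20.0/0.43) = 0.4 × 15.6 / 3.8397
   = 6.2400 / 3.8397 = 1.6251 m/s

u* ≈ 1.625 m/s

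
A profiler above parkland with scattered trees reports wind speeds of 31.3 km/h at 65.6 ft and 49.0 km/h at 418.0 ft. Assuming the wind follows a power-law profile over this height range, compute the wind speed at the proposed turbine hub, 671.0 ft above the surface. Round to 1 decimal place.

54.9 km/h

First find α: α = ln(V₂/V₁)/ln(z₂/z₁) = ln(49.0/31.3)/ln(418.0/65.6) = 0.44820/1.85191 = 0.2420
Extrapolate from 418.0 ft to 671.0 ft: V₃ = 49.0 × (671.0/418.0)^0.2420 = 49.0 × 1.1214 = 54.9469 km/h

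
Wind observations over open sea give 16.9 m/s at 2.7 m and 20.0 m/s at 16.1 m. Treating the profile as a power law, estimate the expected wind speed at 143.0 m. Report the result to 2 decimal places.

24.58 m/s

First find α: α = ln(V₂/V₁)/ln(z₂/z₁) = ln(20.0/16.9)/ln(16.1/2.7) = 0.16842/1.78557 = 0.0943
Extrapolate from 16.1 m to 143.0 m: V₃ = 20.0 × (143.0/16.1)^0.0943 = 20.0 × 1.2288 = 24.5751 m/s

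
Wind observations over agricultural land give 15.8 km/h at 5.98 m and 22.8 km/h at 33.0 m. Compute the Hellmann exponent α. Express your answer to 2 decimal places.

α ≈ 0.21

Power law: V₂/V₁ = (z₂/z₁)^α ⇒ α = ln(V₂/V₁) / ln(z₂/z₁)
α = ln(22.8/15.8) / ln(33.0/5.98) = ln(1.4430) / ln(5.5184)
  = 0.36675 / 1.70809 = 0.21471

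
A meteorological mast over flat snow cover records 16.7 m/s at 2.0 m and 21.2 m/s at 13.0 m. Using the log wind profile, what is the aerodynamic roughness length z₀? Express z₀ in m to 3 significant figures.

z₀ ≈ 0.00192 m

Log law: V(z) ∝ ln(z/z₀). With r = V₁/V₂ = 16.7/21.2 = 0.78774,
r · ln(z₂/z₀) = ln(z₁/z₀) ⇒ ln z₀ = (ln z₁ − r·ln z₂)/(1 − r)
ln z₀ = (0.69315 − 0.78774×2.56495) / 0.21226 = -6.2533
z₀ = exp(-6.2533) = 0.001924 m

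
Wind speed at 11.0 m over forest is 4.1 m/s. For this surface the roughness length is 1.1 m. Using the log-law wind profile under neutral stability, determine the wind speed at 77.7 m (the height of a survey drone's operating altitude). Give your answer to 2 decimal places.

Log law: V(z) ∝ ln(z/z₀), so V₂/V₁ = ln(z₂/z₀) / ln(z₁/z₀).
ln(77.7/1.1) = 4.2575, ln(11.0/1.1) = 2.3026
V₂ = 4.1 × 4.2575/2.3026 = 4.1 × 1.8490 = 7.5810 m/s

7.58 m/s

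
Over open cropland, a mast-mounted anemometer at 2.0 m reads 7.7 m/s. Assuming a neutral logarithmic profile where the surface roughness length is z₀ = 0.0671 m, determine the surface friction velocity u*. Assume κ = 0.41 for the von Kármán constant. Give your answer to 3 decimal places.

Log law: V(z) = (u*/κ) · ln(z/z₀) ⇒ u* = κ · V / ln(z/z₀)
u* = 0.41 × 7.7 / ln(2.0/0.0671) = 0.41 × 7.7 / 3.3947
   = 3.1570 / 3.3947 = 0.9300 m/s

u* ≈ 0.930 m/s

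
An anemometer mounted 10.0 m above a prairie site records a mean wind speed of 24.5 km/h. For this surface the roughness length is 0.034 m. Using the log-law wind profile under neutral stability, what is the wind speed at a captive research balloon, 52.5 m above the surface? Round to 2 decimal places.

Log law: V(z) ∝ ln(z/z₀), so V₂/V₁ = ln(z₂/z₀) / ln(z₁/z₀).
ln(52.5/0.034) = 7.3422, ln(10.0/0.034) = 5.6840
V₂ = 24.5 × 7.3422/5.6840 = 24.5 × 1.2917 = 31.6476 km/h

31.65 km/h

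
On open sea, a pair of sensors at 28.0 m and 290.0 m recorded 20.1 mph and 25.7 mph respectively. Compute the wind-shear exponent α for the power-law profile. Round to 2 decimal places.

α ≈ 0.11

Power law: V₂/V₁ = (z₂/z₁)^α ⇒ α = ln(V₂/V₁) / ln(z₂/z₁)
α = ln(25.7/20.1) / ln(290.0/28.0) = ln(1.2786) / ln(10.3571)
  = 0.24577 / 2.33768 = 0.10513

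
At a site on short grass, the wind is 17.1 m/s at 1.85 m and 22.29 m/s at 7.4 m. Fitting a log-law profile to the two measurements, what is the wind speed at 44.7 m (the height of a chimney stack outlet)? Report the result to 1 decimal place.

29.0 m/s

Log law: V ∝ ln(z/z₀). From the pair, with r = V₁/V₂ = 0.76716,
ln z₀ = (ln z₁ − r·ln z₂)/(1 − r) = (0.6152 − 0.76716×2.0015)/0.23284 = -3.9524 → z₀ = 0.01921 m
V₃ = V₁ · ln(z₃/z₀)/ln(z₁/z₀) = 17.1 × 7.7523/4.5676 = 29.0232 m/s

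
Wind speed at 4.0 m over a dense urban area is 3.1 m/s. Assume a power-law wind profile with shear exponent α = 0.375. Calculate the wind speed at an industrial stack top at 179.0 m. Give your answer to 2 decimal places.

Power-law profile: V₂ = V₁ · (z₂/z₁)^α
V₂ = 3.1 × (179.0/4.0)^0.375 = 3.1 × (44.7500)^0.375
    = 3.1 × 4.1596 = 12.8946 m/s

12.89 m/s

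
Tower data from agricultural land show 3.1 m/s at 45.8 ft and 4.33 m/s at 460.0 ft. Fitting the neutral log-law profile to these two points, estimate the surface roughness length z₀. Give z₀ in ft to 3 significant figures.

z₀ ≈ 0.137 ft

Log law: V(z) ∝ ln(z/z₀). With r = V₁/V₂ = 3.1/4.33 = 0.71594,
r · ln(z₂/z₀) = ln(z₁/z₀) ⇒ ln z₀ = (ln z₁ − r·ln z₂)/(1 − r)
ln z₀ = (3.82428 − 0.71594×6.13123) / 0.28406 = -1.9900
z₀ = exp(-1.9900) = 0.1367 ft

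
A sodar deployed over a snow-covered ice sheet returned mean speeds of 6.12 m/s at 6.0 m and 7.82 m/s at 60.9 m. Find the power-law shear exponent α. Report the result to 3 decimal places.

α ≈ 0.106

Power law: V₂/V₁ = (z₂/z₁)^α ⇒ α = ln(V₂/V₁) / ln(z₂/z₁)
α = ln(7.82/6.12) / ln(60.9/6.0) = ln(1.2778) / ln(10.1500)
  = 0.24512 / 2.31747 = 0.10577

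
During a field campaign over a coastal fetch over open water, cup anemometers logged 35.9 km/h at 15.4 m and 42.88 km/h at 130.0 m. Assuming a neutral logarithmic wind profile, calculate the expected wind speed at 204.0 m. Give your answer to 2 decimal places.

44.35 km/h

Log law: V ∝ ln(z/z₀). From the pair, with r = V₁/V₂ = 0.83722,
ln z₀ = (ln z₁ − r·ln z₂)/(1 − r) = (2.7344 − 0.83722×4.8675)/0.16278 = -8.2371 → z₀ = 0.0002647 m
V₃ = V₁ · ln(z₃/z₀)/ln(z₁/z₀) = 35.9 × 13.5552/10.9714 = 44.3544 km/h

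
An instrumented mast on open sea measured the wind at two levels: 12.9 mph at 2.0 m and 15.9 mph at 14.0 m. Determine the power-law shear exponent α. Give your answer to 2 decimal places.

Power law: V₂/V₁ = (z₂/z₁)^α ⇒ α = ln(V₂/V₁) / ln(z₂/z₁)
α = ln(15.9/12.9) / ln(14.0/2.0) = ln(1.2326) / ln(7.0000)
  = 0.20909 / 1.94591 = 0.10745

α ≈ 0.11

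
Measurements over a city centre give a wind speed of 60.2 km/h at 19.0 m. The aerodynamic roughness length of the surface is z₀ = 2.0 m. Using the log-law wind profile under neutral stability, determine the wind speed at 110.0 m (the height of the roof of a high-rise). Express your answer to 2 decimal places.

107.16 km/h

Log law: V(z) ∝ ln(z/z₀), so V₂/V₁ = ln(z₂/z₀) / ln(z₁/z₀).
ln(110.0/2.0) = 4.0073, ln(19.0/2.0) = 2.2513
V₂ = 60.2 × 4.0073/2.2513 = 60.2 × 1.7800 = 107.1569 km/h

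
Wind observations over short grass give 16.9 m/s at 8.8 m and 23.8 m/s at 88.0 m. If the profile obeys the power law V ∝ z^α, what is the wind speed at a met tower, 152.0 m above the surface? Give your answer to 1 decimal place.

25.8 m/s

First find α: α = ln(V₂/V₁)/ln(z₂/z₁) = ln(23.8/16.9)/ln(88.0/8.8) = 0.34237/2.30259 = 0.1487
Extrapolate from 88.0 m to 152.0 m: V₃ = 23.8 × (152.0/88.0)^0.1487 = 23.8 × 1.0847 = 25.8149 m/s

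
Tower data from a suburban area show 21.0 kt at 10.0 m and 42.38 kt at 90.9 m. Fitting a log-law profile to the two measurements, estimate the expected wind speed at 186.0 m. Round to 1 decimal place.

Log law: V ∝ ln(z/z₀). From the pair, with r = V₁/V₂ = 0.49552,
ln z₀ = (ln z₁ − r·ln z₂)/(1 − r) = (2.3026 − 0.49552×4.5098)/0.50448 = 0.1346 → z₀ = 1.144 m
V₃ = V₁ · ln(z₃/z₀)/ln(z₁/z₀) = 21.0 × 5.0911/2.1679 = 49.3155 kt

49.3 kt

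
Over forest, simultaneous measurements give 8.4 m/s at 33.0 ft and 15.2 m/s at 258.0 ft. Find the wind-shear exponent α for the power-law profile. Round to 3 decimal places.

Power law: V₂/V₁ = (z₂/z₁)^α ⇒ α = ln(V₂/V₁) / ln(z₂/z₁)
α = ln(15.2/8.4) / ln(258.0/33.0) = ln(1.8095) / ln(7.8182)
  = 0.59306 / 2.05645 = 0.28839

α ≈ 0.288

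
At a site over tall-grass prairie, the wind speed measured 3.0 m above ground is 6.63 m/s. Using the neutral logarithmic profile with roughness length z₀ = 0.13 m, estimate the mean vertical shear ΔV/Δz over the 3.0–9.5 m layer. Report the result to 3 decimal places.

Log law: V₂ = V₁ · ln(z₂/z₀)/ln(z₁/z₀) = 6.63 × 4.2915/3.1388 = 9.0647 m/s
ΔV/Δz = (9.0647 − 6.63)/(9.5 − 3.0) = 2.4347/6.5000 = 0.37458 m/s/m

0.375 m/s/m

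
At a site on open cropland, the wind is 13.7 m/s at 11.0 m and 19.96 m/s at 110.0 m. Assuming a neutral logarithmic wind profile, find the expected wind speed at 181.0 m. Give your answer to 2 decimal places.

Log law: V ∝ ln(z/z₀). From the pair, with r = V₁/V₂ = 0.68637,
ln z₀ = (ln z₁ − r·ln z₂)/(1 − r) = (2.3979 − 0.68637×4.7005)/0.31363 = -2.6413 → z₀ = 0.07127 m
V₃ = V₁ · ln(z₃/z₀)/ln(z₁/z₀) = 13.7 × 7.8398/5.0392 = 21.3139 m/s

21.31 m/s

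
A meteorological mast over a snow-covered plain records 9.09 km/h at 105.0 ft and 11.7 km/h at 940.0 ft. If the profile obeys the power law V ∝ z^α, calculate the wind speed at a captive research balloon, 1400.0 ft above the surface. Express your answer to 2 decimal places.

First find α: α = ln(V₂/V₁)/ln(z₂/z₁) = ln(11.7/9.09)/ln(940.0/105.0) = 0.25241/2.19192 = 0.1152
Extrapolate from 940.0 ft to 1400.0 ft: V₃ = 11.7 × (1400.0/940.0)^0.1152 = 11.7 × 1.0469 = 12.2492 km/h

12.25 km/h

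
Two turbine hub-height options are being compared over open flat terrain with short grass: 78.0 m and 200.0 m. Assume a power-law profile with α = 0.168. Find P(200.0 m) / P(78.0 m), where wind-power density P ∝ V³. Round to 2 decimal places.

Speed ratio: V_B/V_A = (z_B/z_A)^α = (200.0/78.0)^0.168 = (2.5641)^0.168 = 1.17139
Power-density ratio: P_B/P_A = (V_B/V_A)³ = (1.17139)³ = 1.60732

1.61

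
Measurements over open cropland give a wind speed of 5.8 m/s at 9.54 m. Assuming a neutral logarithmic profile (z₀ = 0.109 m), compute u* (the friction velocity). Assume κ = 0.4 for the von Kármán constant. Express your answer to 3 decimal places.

u* ≈ 0.519 m/s

Log law: V(z) = (u*/κ) · ln(z/z₀) ⇒ u* = κ · V / ln(z/z₀)
u* = 0.4 × 5.8 / ln(9.54/0.109) = 0.4 × 5.8 / 4.4719
   = 2.3200 / 4.4719 = 0.5188 m/s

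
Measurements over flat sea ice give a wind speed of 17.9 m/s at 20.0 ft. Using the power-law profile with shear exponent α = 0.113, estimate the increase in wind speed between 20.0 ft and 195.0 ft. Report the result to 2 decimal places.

5.25 m/s

Power law: V₂ = V₁ · (z₂/z₁)^α = 17.9 × (9.7500)^0.113 = 23.1532 m/s
ΔV = 23.1532 − 17.9 = 5.2532 m/s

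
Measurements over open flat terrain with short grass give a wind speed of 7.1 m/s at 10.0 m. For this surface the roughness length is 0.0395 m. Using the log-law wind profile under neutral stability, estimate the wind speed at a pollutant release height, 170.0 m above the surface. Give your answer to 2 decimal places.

Log law: V(z) ∝ ln(z/z₀), so V₂/V₁ = ln(z₂/z₀) / ln(z₁/z₀).
ln(170.0/0.0395) = 8.3673, ln(10.0/0.0395) = 5.5340
V₂ = 7.1 × 8.3673/5.5340 = 7.1 × 1.5120 = 10.7349 m/s

10.73 m/s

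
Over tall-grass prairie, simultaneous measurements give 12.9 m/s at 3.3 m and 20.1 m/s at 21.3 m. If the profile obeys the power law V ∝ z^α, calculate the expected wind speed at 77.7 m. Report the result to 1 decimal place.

27.3 m/s

First find α: α = ln(V₂/V₁)/ln(z₂/z₁) = ln(20.1/12.9)/ln(21.3/3.3) = 0.44349/1.86478 = 0.2378
Extrapolate from 21.3 m to 77.7 m: V₃ = 20.1 × (77.7/21.3)^0.2378 = 20.1 × 1.3604 = 27.3441 m/s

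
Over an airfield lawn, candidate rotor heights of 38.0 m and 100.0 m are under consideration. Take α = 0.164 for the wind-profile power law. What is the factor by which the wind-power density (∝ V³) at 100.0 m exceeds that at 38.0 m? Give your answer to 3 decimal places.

Speed ratio: V_B/V_A = (z_B/z_A)^α = (100.0/38.0)^0.164 = (2.6316)^0.164 = 1.17197
Power-density ratio: P_B/P_A = (V_B/V_A)³ = (1.17197)³ = 1.60971

1.610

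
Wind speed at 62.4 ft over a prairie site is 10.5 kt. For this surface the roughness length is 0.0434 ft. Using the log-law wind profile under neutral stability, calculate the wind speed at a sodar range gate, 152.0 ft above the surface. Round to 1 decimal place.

Log law: V(z) ∝ ln(z/z₀), so V₂/V₁ = ln(z₂/z₀) / ln(z₁/z₀).
ln(152.0/0.0434) = 8.1612, ln(62.4/0.0434) = 7.2709
V₂ = 10.5 × 8.1612/7.2709 = 10.5 × 1.1224 = 11.7857 kt

11.8 kt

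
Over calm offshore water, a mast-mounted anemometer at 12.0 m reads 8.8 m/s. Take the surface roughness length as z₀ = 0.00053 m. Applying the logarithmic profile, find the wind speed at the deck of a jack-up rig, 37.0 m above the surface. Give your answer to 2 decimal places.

Log law: V(z) ∝ ln(z/z₀), so V₂/V₁ = ln(z₂/z₀) / ln(z₁/z₀).
ln(37.0/0.00053) = 11.1536, ln(12.0/0.00053) = 10.0275
V₂ = 8.8 × 11.1536/10.0275 = 8.8 × 1.1123 = 9.7882 m/s

9.79 m/s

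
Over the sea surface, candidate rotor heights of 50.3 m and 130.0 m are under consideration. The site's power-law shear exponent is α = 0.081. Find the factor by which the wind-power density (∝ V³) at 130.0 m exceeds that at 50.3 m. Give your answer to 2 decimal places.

Speed ratio: V_B/V_A = (z_B/z_A)^α = (130.0/50.3)^0.081 = (2.5845)^0.081 = 1.07995
Power-density ratio: P_B/P_A = (V_B/V_A)³ = (1.07995)³ = 1.25953

1.26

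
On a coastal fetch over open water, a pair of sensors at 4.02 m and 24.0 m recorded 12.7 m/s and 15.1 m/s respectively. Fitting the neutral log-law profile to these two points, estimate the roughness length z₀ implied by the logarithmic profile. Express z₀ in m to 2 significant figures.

z₀ ≈ 0.00031 m

Log law: V(z) ∝ ln(z/z₀). With r = V₁/V₂ = 12.7/15.1 = 0.84106,
r · ln(z₂/z₀) = ln(z₁/z₀) ⇒ ln z₀ = (ln z₁ − r·ln z₂)/(1 − r)
ln z₀ = (1.39128 − 0.84106×3.17805) / 0.15894 = -8.0637
z₀ = exp(-8.0637) = 0.0003148 m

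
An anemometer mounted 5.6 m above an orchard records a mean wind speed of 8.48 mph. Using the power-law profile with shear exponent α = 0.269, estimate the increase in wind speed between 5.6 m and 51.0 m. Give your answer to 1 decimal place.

Power law: V₂ = V₁ · (z₂/z₁)^α = 8.48 × (9.1071)^0.269 = 15.3628 mph
ΔV = 15.3628 − 8.48 = 6.8828 mph

6.9 mph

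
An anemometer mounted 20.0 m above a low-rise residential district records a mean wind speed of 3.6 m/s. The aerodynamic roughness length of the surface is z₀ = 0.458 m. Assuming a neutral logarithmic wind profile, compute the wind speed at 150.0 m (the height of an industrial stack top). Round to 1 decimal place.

Log law: V(z) ∝ ln(z/z₀), so V₂/V₁ = ln(z₂/z₀) / ln(z₁/z₀).
ln(150.0/0.458) = 5.7915, ln(20.0/0.458) = 3.7766
V₂ = 3.6 × 5.7915/3.7766 = 3.6 × 1.5335 = 5.5207 m/s

5.5 m/s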